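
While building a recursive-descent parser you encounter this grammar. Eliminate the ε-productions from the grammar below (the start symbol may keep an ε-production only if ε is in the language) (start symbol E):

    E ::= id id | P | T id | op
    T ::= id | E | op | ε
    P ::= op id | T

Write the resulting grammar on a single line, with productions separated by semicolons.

E ::= id id | P | T id | id | op | ε; T ::= id | E | op; P ::= op id | T

The nullable symbols are {E, P, T}.
ε ∈ L(G) since E is nullable, so keep E → ε.
Add the nullable-subset variants: E → T id gives T id | id.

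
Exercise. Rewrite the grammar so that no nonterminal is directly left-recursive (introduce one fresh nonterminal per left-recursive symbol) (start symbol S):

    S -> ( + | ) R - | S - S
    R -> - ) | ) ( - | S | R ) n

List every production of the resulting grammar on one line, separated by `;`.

S -> ( + S' | ) R - S'; R -> - ) R' | ) ( - R' | S R'; S' -> - S S' | ε; R' -> ) n R' | ε

S, R are directly left-recursive.
For S: α = {- S}, β = {( +, ) R -}. Rewrite as S → β S' and S' → α S' | ε.
For R: α = {) n}, β = {- ), ) ( -, S}. Rewrite as R → β R' and R' → α R' | ε.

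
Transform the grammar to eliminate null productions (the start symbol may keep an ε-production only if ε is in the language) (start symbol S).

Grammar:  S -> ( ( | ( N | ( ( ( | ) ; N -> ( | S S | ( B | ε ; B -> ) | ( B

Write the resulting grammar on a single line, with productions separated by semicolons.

S -> ( ( | ( N | ( | ( ( ( | ); N -> ( | S S | ( B; B -> ) | ( B

Nullable nonterminals: {N}.
ε ∉ L(G), so no ε-production is kept.
Expand every rule over subsets of its nullable positions: S → ( N gives ( N | (.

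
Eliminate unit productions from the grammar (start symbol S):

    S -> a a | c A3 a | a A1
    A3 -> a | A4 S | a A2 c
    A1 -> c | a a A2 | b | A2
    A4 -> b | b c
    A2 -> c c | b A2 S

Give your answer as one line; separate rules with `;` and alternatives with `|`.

Unit pairs: A1 ⇒* {A2}.
For every A with A ⇒* B via unit rules, add B's non-unit alternatives to A; then delete every rule of the form X → Y.

S -> a a | c A3 a | a A1; A3 -> a | A4 S | a A2 c; A1 -> c c | b A2 S | c | a a A2 | b; A4 -> b | b c; A2 -> c c | b A2 S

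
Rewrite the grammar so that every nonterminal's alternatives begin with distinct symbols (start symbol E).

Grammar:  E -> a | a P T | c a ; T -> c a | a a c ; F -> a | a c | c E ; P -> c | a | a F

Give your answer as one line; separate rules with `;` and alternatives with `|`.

E has alternatives sharing prefix 'a': factor to E → a E' with E' → ε | P T.
F has alternatives sharing prefix 'a': factor to F → a F' with F' → ε | c.
P has alternatives sharing prefix 'a': factor to P → a P' with P' → ε | F.

E -> c a | a E'; T -> c a | a a c; F -> c E | a F'; P -> c | a P'; E' -> ε | P T; F' -> ε | c; P' -> ε | F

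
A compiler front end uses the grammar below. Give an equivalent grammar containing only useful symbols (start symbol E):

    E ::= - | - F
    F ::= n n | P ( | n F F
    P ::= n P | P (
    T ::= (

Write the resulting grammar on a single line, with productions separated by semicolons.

E ::= - | - F; F ::= n n | n F F

Generating nonterminals: {E, F, T}.
Reachable from E after that: {E, F}.
Removed useless symbols: {P, T} and every production mentioning them.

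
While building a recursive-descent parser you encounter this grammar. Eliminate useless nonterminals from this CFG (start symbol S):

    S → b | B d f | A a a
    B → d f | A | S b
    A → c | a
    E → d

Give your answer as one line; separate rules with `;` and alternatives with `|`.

Generating nonterminals: {A, B, E, S}.
Reachable from S after that: {A, B, S}.
Removed useless symbols: {E} and every production mentioning them.

S → b | B d f | A a a; B → d f | A | S b; A → c | a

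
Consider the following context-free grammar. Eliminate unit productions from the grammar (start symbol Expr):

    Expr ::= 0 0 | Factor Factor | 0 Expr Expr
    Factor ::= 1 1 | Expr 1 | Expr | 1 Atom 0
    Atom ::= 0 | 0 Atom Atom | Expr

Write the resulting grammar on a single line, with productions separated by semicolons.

Expr ::= 0 0 | Factor Factor | 0 Expr Expr; Factor ::= 1 1 | Expr 1 | 1 Atom 0 | 0 0 | Factor Factor | 0 Expr Expr; Atom ::= 0 | 0 Atom Atom | 0 0 | Factor Factor | 0 Expr Expr

Unit pairs: Atom ⇒* {Expr}; Factor ⇒* {Expr}.
Replace each nonterminal's rules with the union of the non-unit rules of every nonterminal it unit-derives.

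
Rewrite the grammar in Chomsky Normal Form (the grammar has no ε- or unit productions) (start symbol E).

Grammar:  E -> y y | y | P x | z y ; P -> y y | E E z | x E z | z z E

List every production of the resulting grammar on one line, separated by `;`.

Introduce a nonterminal for each terminal appearing in a rule of length ≥ 2: X1 → y, X2 → x, X3 → z.
Binarize each right-hand side of length ≥ 3 by chaining fresh nonterminals (Y1, Y2, …): affected rules were P → E E X3; P → X2 E X3; P → X3 X3 E.

E -> X1 X1 | y | P X2 | X3 X1; P -> X1 X1 | E Y1 | X2 Y2 | X3 Y3; X1 -> y; X2 -> x; X3 -> z; Y1 -> E X3; Y2 -> E X3; Y3 -> X3 E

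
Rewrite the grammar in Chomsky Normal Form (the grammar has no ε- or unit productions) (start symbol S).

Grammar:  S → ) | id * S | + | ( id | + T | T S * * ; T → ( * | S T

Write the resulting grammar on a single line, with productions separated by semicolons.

Introduce a nonterminal for each terminal appearing in a rule of length ≥ 2: X1 → id, X2 → *, X3 → (, X4 → +.
Binarize each right-hand side of length ≥ 3 by chaining fresh nonterminals (Y1, Y2, …): affected rules were S → X1 X2 S; S → T S X2 X2.

S → ) | X1 Y1 | + | X3 X1 | X4 T | T Y2; T → X3 X2 | S T; X1 → id; X2 → *; X3 → (; X4 → +; Y1 → X2 S; Y2 → S Y3; Y3 → X2 X2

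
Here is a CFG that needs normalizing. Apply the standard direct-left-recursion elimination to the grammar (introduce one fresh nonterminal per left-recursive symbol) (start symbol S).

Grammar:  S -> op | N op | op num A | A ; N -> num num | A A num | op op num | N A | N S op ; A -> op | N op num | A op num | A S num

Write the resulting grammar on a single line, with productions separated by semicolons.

S -> op | N op | op num A | A; N -> num num N' | A A num N' | op op num N'; A -> op A' | N op num A'; N' -> A N' | S op N' | ε; A' -> op num A' | S num A' | ε

N, A are directly left-recursive.
For N: α = {A, S op}, β = {num num, A A num, op op num}. Rewrite as N → β N' and N' → α N' | ε.
For A: α = {op num, S num}, β = {op, N op num}. Rewrite as A → β A' and A' → α A' | ε.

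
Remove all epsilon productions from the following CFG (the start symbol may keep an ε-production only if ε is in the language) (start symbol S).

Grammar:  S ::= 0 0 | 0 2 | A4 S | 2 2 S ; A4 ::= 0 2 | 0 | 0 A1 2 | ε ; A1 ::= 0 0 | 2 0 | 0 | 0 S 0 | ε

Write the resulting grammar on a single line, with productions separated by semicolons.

Nullable set = {A1, A4}.
ε ∉ L(G), so no ε-production is kept.

S ::= 0 0 | 0 2 | A4 S | 2 2 S; A4 ::= 0 2 | 0 | 0 A1 2; A1 ::= 0 0 | 2 0 | 0 | 0 S 0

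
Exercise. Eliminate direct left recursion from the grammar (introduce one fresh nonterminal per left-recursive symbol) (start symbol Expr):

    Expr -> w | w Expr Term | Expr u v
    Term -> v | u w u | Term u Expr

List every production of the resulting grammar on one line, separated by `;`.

Expr -> w Expr1 | w Expr Term Expr1; Term -> v Term1 | u w u Term1; Expr1 -> u v Expr1 | ε; Term1 -> u Expr Term1 | ε

Directly left-recursive nonterminals: Expr, Term.
For Expr: α = {u v}, β = {w, w Expr Term}. Rewrite as Expr → β Expr1 and Expr1 → α Expr1 | ε.
For Term: α = {u Expr}, β = {v, u w u}. Rewrite as Term → β Term1 and Term1 → α Term1 | ε.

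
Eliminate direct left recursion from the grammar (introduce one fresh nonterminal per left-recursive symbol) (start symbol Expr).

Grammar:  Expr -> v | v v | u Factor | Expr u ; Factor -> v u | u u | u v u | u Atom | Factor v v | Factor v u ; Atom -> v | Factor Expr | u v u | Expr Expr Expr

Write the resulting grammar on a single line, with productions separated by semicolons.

Expr, Factor are directly left-recursive.
For Expr: α = {u}, β = {v, v v, u Factor}. Rewrite as Expr → β Expr1 and Expr1 → α Expr1 | ε.
For Factor: α = {v v, v u}, β = {v u, u u, u v u, u Atom}. Rewrite as Factor → β Factor1 and Factor1 → α Factor1 | ε.

Expr -> v Expr1 | v v Expr1 | u Factor Expr1; Factor -> v u Factor1 | u u Factor1 | u v u Factor1 | u Atom Factor1; Atom -> v | Factor Expr | u v u | Expr Expr Expr; Expr1 -> u Expr1 | epsilon; Factor1 -> v v Factor1 | v u Factor1 | epsilon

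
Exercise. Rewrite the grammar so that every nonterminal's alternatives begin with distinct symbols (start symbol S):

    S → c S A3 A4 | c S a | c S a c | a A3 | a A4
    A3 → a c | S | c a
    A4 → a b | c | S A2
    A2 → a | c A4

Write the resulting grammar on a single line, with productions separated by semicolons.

S → c S S' | a S''; A3 → a c | S | c a; A4 → a b | c | S A2; A2 → a | c A4; S' → A3 A4 | a S'''; S'' → A3 | A4; S''' → ε | c

S has alternatives sharing prefix 'c S': factor to S → c S S' with S' → A3 A4 | a | a c.
S has alternatives sharing prefix 'a': factor to S → a S'' with S'' → A3 | A4.
S' has alternatives sharing prefix 'a': factor to S' → a S''' with S''' → ε | c.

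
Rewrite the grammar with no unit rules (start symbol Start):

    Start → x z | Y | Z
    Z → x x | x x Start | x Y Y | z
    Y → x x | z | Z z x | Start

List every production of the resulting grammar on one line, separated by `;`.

Unit pairs: Start ⇒* {Y, Z}; Y ⇒* {Start, Z}.
Replace each nonterminal's rules with the union of the non-unit rules of every nonterminal it unit-derives.

Start → x x | x x Start | x Y Y | z | x z | Z z x; Z → x x | x x Start | x Y Y | z; Y → x x | x x Start | x Y Y | z | x z | Z z x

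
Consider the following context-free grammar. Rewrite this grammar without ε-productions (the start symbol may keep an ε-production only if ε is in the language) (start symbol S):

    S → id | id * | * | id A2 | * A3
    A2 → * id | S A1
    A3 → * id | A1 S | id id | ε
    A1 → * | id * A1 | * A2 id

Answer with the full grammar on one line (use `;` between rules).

Nullable nonterminals: {A3}.
ε ∉ L(G), so no ε-production is kept.

S → id | id * | * | id A2 | * A3; A2 → * id | S A1; A3 → * id | A1 S | id id; A1 → * | id * A1 | * A2 id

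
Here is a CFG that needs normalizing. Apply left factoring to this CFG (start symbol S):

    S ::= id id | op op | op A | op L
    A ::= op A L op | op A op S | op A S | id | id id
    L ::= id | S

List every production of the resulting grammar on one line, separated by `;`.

S ::= id id | op S'; A ::= op A A' | id A''; L ::= id | S; S' ::= op | A | L; A' ::= L op | op S | S; A'' ::= eps | id

S has alternatives sharing prefix 'op': factor to S → op S' with S' → op | A | L.
A has alternatives sharing prefix 'op A': factor to A → op A A' with A' → L op | op S | S.
A has alternatives sharing prefix 'id': factor to A → id A'' with A'' → ε | id.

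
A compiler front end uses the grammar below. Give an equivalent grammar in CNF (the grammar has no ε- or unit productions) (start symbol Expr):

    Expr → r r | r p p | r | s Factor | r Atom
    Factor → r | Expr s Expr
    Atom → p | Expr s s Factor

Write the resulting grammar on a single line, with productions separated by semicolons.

Expr → X1 X1 | X1 Y1 | r | X3 Factor | X1 Atom; Factor → r | Expr Y2; Atom → p | Expr Y3; X1 → r; X2 → p; X3 → s; Y1 → X2 X2; Y2 → X3 Expr; Y3 → X3 Y4; Y4 → X3 Factor

Introduce a nonterminal for each terminal appearing in a rule of length ≥ 2: X1 → r, X2 → p, X3 → s.
Binarize each right-hand side of length ≥ 3 by chaining fresh nonterminals (Y1, Y2, …): affected rules were Expr → X1 X2 X2; Factor → Expr X3 Expr; Atom → Expr X3 X3 Factor.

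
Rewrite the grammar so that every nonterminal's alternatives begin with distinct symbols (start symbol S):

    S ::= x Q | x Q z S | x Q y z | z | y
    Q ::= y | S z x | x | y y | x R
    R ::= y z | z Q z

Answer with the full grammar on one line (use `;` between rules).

S ::= z | y | x Q S'; Q ::= S z x | y Q' | x Q''; R ::= y z | z Q z; S' ::= ε | z S | y z; Q' ::= ε | y; Q'' ::= ε | R

S has alternatives sharing prefix 'x Q': factor to S → x Q S' with S' → ε | z S | y z.
Q has alternatives sharing prefix 'y': factor to Q → y Q' with Q' → ε | y.
Q has alternatives sharing prefix 'x': factor to Q → x Q'' with Q'' → ε | R.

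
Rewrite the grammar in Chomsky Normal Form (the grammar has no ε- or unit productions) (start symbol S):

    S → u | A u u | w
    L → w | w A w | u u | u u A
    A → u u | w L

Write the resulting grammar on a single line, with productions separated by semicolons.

Introduce a nonterminal for each terminal appearing in a rule of length ≥ 2: X1 → u, X2 → w.
Binarize each right-hand side of length ≥ 3 by chaining fresh nonterminals (Y1, Y2, …): affected rules were S → A X1 X1; L → X2 A X2; L → X1 X1 A.

S → u | A Y1 | w; L → w | X2 Y2 | X1 X1 | X1 Y3; A → X1 X1 | X2 L; X1 → u; X2 → w; Y1 → X1 X1; Y2 → A X2; Y3 → X1 A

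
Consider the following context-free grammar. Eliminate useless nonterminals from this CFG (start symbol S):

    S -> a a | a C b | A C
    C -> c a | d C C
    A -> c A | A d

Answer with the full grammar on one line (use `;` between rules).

S -> a a | a C b; C -> c a | d C C

Generating nonterminals: {C, S}.
Reachable from S after that: {C, S}.
Removed useless symbols: {A} and every production mentioning them.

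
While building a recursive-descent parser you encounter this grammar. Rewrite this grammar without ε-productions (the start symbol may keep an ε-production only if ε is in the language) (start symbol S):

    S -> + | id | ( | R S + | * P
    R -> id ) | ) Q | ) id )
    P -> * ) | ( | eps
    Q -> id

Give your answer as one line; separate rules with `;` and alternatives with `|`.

Nullable set = {P}.
ε ∉ L(G), so no ε-production is kept.
Add the nullable-subset variants: S → * P gives * P | *.

S -> + | id | ( | R S + | * P | *; R -> id ) | ) Q | ) id ); P -> * ) | (; Q -> id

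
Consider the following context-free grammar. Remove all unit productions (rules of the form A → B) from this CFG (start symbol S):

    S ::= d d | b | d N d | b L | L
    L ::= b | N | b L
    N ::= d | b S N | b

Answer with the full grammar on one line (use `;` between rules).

S ::= b | b L | d d | d N d | d | b S N; L ::= b | b L | d | b S N; N ::= d | b S N | b

Unit pairs: L ⇒* {N}; S ⇒* {L, N}.
For each unit pair (A, B), copy every non-unit production of B to A, then drop all unit productions.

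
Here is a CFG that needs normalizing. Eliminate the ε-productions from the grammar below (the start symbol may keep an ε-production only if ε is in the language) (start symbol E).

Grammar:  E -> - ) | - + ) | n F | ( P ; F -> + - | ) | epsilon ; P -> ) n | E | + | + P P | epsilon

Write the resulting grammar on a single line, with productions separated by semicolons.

E -> - ) | - + ) | n F | n | ( P | (; F -> + - | ); P -> ) n | E | + | + P P | + P

The nullable symbols are {F, P}.
ε ∉ L(G), so no ε-production is kept.
For each production, add variants omitting each subset of nullable occurrences: E → n F gives n F | n. E → ( P gives ( P | (. P → + P P gives + P P | + P.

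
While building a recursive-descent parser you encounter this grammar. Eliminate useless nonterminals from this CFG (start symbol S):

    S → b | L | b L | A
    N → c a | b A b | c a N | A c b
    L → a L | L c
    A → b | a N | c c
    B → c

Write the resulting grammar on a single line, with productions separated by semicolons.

S → b | A; N → c a | b A b | c a N | A c b; A → b | a N | c c

Generating nonterminals: {A, B, N, S}.
Reachable from S after that: {A, N, S}.
Removed useless symbols: {B, L} and every production mentioning them.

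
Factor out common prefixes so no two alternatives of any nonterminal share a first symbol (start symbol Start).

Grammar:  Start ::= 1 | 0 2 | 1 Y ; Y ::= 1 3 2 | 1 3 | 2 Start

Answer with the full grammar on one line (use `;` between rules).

Start has alternatives sharing prefix '1': factor to Start → 1 Start1 with Start1 → ε | Y.
Y has alternatives sharing prefix '1 3': factor to Y → 1 3 Y1 with Y1 → 2 | ε.

Start ::= 0 2 | 1 Start1; Y ::= 2 Start | 1 3 Y1; Start1 ::= eps | Y; Y1 ::= 2 | eps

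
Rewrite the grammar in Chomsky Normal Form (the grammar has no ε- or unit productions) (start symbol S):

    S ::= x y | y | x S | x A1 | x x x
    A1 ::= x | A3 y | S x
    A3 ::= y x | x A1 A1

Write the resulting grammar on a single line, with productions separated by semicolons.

Introduce a nonterminal for each terminal appearing in a rule of length ≥ 2: X1 → x, X2 → y.
Binarize each right-hand side of length ≥ 3 by chaining fresh nonterminals (Y1, Y2, …): affected rules were S → X1 X1 X1; A3 → X1 A1 A1.

S ::= X1 X2 | y | X1 S | X1 A1 | X1 Y1; A1 ::= x | A3 X2 | S X1; A3 ::= X2 X1 | X1 Y2; X1 ::= x; X2 ::= y; Y1 ::= X1 X1; Y2 ::= A1 A1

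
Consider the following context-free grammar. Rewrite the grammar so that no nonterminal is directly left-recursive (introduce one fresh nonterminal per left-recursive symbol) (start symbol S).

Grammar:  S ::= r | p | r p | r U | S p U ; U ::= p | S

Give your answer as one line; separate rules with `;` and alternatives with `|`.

S is directly left-recursive.
For S: α = {p U}, β = {r, p, r p, r U}. Rewrite as S → β S' and S' → α S' | ε.

S ::= r S' | p S' | r p S' | r U S'; U ::= p | S; S' ::= p U S' | ε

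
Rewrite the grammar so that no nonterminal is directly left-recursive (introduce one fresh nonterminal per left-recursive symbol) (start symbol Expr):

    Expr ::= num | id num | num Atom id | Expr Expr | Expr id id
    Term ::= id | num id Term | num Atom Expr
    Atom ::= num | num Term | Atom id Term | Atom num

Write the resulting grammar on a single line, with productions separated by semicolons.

Directly left-recursive nonterminals: Expr, Atom.
For Expr: α = {Expr, id id}, β = {num, id num, num Atom id}. Rewrite as Expr → β Expr1 and Expr1 → α Expr1 | ε.
For Atom: α = {id Term, num}, β = {num, num Term}. Rewrite as Atom → β Atom1 and Atom1 → α Atom1 | ε.

Expr ::= num Expr1 | id num Expr1 | num Atom id Expr1; Term ::= id | num id Term | num Atom Expr; Atom ::= num Atom1 | num Term Atom1; Expr1 ::= Expr Expr1 | id id Expr1 | ε; Atom1 ::= id Term Atom1 | num Atom1 | ε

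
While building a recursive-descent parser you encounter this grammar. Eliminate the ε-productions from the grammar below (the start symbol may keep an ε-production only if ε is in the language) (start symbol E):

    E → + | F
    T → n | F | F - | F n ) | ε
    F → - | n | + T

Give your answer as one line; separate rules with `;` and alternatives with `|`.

Nullable set = {T}.
ε ∉ L(G), so no ε-production is kept.
Add the nullable-subset variants: F → + T gives + T | +.

E → + | F; T → n | F | F - | F n ); F → - | n | + T | +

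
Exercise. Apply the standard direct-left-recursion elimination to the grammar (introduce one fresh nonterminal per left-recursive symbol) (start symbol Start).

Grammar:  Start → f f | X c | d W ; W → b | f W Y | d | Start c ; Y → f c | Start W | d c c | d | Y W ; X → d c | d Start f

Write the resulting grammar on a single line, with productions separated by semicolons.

Start → f f | X c | d W; W → b | f W Y | d | Start c; Y → f c Y1 | Start W Y1 | d c c Y1 | d Y1; X → d c | d Start f; Y1 → W Y1 | ε

Directly left-recursive nonterminal: Y.
For Y: α = {W}, β = {f c, Start W, d c c, d}. Rewrite as Y → β Y1 and Y1 → α Y1 | ε.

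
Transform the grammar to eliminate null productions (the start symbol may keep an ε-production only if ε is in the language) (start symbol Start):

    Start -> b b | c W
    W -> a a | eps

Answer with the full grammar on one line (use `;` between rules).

Nullable nonterminals: {W}.
ε ∉ L(G), so no ε-production is kept.
Add the nullable-subset variants: Start → c W gives c W | c.

Start -> b b | c W | c; W -> a a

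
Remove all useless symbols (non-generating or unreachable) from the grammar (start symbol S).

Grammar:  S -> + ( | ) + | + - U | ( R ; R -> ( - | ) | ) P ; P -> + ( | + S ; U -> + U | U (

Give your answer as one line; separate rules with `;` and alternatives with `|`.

Generating nonterminals: {P, R, S}.
Reachable from S after that: {P, R, S}.
Removed useless symbols: {U} and every production mentioning them.

S -> + ( | ) + | ( R; R -> ( - | ) | ) P; P -> + ( | + S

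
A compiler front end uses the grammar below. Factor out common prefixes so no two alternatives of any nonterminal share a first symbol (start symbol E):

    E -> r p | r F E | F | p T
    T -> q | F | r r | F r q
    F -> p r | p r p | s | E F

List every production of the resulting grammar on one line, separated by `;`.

E has alternatives sharing prefix 'r': factor to E → r E' with E' → p | F E.
T has alternatives sharing prefix 'F': factor to T → F T' with T' → ε | r q.
F has alternatives sharing prefix 'p r': factor to F → p r F' with F' → ε | p.

E -> F | p T | r E'; T -> q | r r | F T'; F -> s | E F | p r F'; E' -> p | F E; T' -> epsilon | r q; F' -> epsilon | p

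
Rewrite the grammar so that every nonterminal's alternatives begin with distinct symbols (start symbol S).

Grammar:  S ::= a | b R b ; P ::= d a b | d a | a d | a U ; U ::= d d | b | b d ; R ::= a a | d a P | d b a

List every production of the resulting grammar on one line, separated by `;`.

S ::= a | b R b; P ::= d a P' | a P''; U ::= d d | b U'; R ::= a a | d R'; P' ::= b | ε; P'' ::= d | U; U' ::= ε | d; R' ::= a P | b a

P has alternatives sharing prefix 'd a': factor to P → d a P' with P' → b | ε.
P has alternatives sharing prefix 'a': factor to P → a P'' with P'' → d | U.
U has alternatives sharing prefix 'b': factor to U → b U' with U' → ε | d.
R has alternatives sharing prefix 'd': factor to R → d R' with R' → a P | b a.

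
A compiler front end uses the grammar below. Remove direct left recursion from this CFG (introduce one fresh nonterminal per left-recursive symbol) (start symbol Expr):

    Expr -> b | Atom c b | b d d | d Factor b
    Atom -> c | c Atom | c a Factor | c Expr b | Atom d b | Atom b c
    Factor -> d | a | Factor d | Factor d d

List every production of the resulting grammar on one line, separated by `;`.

Atom, Factor are directly left-recursive.
For Atom: α = {d b, b c}, β = {c, c Atom, c a Factor, c Expr b}. Rewrite as Atom → β Atom1 and Atom1 → α Atom1 | ε.
For Factor: α = {d, d d}, β = {d, a}. Rewrite as Factor → β Factor1 and Factor1 → α Factor1 | ε.

Expr -> b | Atom c b | b d d | d Factor b; Atom -> c Atom1 | c Atom Atom1 | c a Factor Atom1 | c Expr b Atom1; Factor -> d Factor1 | a Factor1; Atom1 -> d b Atom1 | b c Atom1 | ε; Factor1 -> d Factor1 | d d Factor1 | ε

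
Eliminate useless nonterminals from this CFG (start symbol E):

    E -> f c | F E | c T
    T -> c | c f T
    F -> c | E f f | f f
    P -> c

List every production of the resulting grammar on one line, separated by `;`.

E -> f c | F E | c T; T -> c | c f T; F -> c | E f f | f f

Generating nonterminals: {E, F, P, T}.
Reachable from E after that: {E, F, T}.
Removed useless symbols: {P} and every production mentioning them.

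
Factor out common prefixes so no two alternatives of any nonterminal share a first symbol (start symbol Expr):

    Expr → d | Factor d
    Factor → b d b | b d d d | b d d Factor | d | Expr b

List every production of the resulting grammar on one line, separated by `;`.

Factor has alternatives sharing prefix 'b d': factor to Factor → b d Factor1 with Factor1 → b | d d | d Factor.
Factor1 has alternatives sharing prefix 'd': factor to Factor1 → d Factor11 with Factor11 → d | Factor.

Expr → d | Factor d; Factor → d | Expr b | b d Factor1; Factor1 → b | d Factor11; Factor11 → d | Factor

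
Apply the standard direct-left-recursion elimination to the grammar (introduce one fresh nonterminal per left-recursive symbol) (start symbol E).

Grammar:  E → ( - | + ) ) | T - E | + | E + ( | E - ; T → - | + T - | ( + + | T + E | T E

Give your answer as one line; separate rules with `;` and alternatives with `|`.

E → ( - E' | + ) ) E' | T - E E' | + E'; T → - T' | + T - T' | ( + + T'; E' → + ( E' | - E' | ε; T' → + E T' | E T' | ε

Left recursion appears on E, T.
For E: α = {+ (, -}, β = {( -, + ) ), T - E, +}. Rewrite as E → β E' and E' → α E' | ε.
For T: α = {+ E, E}, β = {-, + T -, ( + +}. Rewrite as T → β T' and T' → α T' | ε.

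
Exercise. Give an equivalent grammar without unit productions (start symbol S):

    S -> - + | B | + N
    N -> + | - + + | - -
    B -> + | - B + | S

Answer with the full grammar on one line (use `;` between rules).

Unit pairs: B ⇒* {S}; S ⇒* {B}.
Replace each nonterminal's rules with the union of the non-unit rules of every nonterminal it unit-derives.

S -> + | - B + | - + | + N; N -> + | - + + | - -; B -> + | - B + | - + | + N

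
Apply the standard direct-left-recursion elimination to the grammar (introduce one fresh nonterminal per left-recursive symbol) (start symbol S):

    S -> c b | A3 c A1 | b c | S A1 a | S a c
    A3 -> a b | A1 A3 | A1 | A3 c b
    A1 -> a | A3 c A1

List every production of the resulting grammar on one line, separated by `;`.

Left recursion appears on S, A3.
For S: α = {A1 a, a c}, β = {c b, A3 c A1, b c}. Rewrite as S → β S' and S' → α S' | ε.
For A3: α = {c b}, β = {a b, A1 A3, A1}. Rewrite as A3 → β A3' and A3' → α A3' | ε.

S -> c b S' | A3 c A1 S' | b c S'; A3 -> a b A3' | A1 A3 A3' | A1 A3'; A1 -> a | A3 c A1; S' -> A1 a S' | a c S' | ε; A3' -> c b A3' | ε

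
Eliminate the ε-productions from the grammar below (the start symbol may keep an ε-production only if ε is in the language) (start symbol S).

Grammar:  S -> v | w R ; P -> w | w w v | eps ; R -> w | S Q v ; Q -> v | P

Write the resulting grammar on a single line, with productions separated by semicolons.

S -> v | w R; P -> w | w w v; R -> w | S Q v | S v; Q -> v | P

Nullable set = {P, Q}.
ε ∉ L(G), so no ε-production is kept.
Add the nullable-subset variants: R → S Q v gives S Q v | S v.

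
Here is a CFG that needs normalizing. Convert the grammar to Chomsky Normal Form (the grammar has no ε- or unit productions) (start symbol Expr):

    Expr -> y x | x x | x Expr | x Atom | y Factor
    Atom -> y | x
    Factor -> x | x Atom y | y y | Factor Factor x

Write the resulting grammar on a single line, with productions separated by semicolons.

Introduce a nonterminal for each terminal appearing in a rule of length ≥ 2: X1 → y, X2 → x.
Binarize each right-hand side of length ≥ 3 by chaining fresh nonterminals (Y1, Y2, …): affected rules were Factor → X2 Atom X1; Factor → Factor Factor X2.

Expr -> X1 X2 | X2 X2 | X2 Expr | X2 Atom | X1 Factor; Atom -> y | x; Factor -> x | X2 Y1 | X1 X1 | Factor Y2; X1 -> y; X2 -> x; Y1 -> Atom X1; Y2 -> Factor X2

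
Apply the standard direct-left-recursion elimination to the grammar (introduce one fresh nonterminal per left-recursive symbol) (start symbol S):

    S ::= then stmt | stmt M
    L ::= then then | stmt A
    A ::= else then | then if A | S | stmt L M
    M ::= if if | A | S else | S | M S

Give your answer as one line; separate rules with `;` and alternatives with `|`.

Directly left-recursive nonterminal: M.
For M: α = {S}, β = {if if, A, S else, S}. Rewrite as M → β M' and M' → α M' | ε.

S ::= then stmt | stmt M; L ::= then then | stmt A; A ::= else then | then if A | S | stmt L M; M ::= if if M' | A M' | S else M' | S M'; M' ::= S M' | ε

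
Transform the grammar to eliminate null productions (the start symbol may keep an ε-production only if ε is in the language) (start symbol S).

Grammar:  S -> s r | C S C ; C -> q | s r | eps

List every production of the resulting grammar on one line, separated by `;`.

S -> s r | C S C | C S | S C; C -> q | s r

The nullable symbols are {C}.
ε ∉ L(G), so no ε-production is kept.
For each production, add variants omitting each subset of nullable occurrences: S → C S C gives C S C | C S | S C.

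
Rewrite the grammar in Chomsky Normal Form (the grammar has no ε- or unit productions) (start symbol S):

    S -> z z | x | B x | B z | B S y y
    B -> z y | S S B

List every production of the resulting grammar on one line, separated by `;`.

S -> X1 X1 | x | B X2 | B X1 | B Y1; B -> X1 X3 | S Y3; X1 -> z; X2 -> x; X3 -> y; Y1 -> S Y2; Y2 -> X3 X3; Y3 -> S B

Introduce a nonterminal for each terminal appearing in a rule of length ≥ 2: X1 → z, X2 → x, X3 → y.
Binarize each right-hand side of length ≥ 3 by chaining fresh nonterminals (Y1, Y2, …): affected rules were S → B S X3 X3; B → S S B.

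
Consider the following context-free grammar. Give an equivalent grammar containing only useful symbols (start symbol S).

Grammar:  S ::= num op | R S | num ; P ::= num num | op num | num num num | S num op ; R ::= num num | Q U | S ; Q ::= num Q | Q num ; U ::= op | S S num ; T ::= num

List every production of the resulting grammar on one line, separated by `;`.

Generating nonterminals: {P, R, S, T, U}.
Reachable from S after that: {R, S}.
Removed useless symbols: {P, Q, T, U} and every production mentioning them.

S ::= num op | R S | num; R ::= num num | S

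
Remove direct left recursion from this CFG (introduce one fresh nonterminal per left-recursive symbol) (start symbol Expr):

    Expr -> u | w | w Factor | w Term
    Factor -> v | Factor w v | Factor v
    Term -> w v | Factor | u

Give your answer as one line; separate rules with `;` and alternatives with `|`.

Factor is directly left-recursive.
For Factor: α = {w v, v}, β = {v}. Rewrite as Factor → β Factor1 and Factor1 → α Factor1 | ε.

Expr -> u | w | w Factor | w Term; Factor -> v Factor1; Term -> w v | Factor | u; Factor1 -> w v Factor1 | v Factor1 | ε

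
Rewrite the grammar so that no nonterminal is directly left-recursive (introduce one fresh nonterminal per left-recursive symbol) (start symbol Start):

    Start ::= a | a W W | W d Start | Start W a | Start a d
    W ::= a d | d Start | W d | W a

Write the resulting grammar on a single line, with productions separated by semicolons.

Start ::= a Start1 | a W W Start1 | W d Start Start1; W ::= a d W1 | d Start W1; Start1 ::= W a Start1 | a d Start1 | ε; W1 ::= d W1 | a W1 | ε

Left recursion appears on Start, W.
For Start: α = {W a, a d}, β = {a, a W W, W d Start}. Rewrite as Start → β Start1 and Start1 → α Start1 | ε.
For W: α = {d, a}, β = {a d, d Start}. Rewrite as W → β W1 and W1 → α W1 | ε.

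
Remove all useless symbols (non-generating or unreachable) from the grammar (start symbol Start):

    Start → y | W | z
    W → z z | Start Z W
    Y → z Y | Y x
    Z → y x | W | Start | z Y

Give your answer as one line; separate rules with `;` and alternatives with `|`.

Generating nonterminals: {Start, W, Z}.
Reachable from Start after that: {Start, W, Z}.
Removed useless symbols: {Y} and every production mentioning them.

Start → y | W | z; W → z z | Start Z W; Z → y x | W | Start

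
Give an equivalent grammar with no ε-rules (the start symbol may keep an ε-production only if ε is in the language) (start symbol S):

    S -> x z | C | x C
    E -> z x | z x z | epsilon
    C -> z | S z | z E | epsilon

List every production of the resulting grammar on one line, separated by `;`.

S -> x z | C | x C | x | epsilon; E -> z x | z x z; C -> z | S z | z E

Nullable set = {C, E, S}.
ε ∈ L(G) since S is nullable, so keep S → ε.
Add the nullable-subset variants: S → x C gives x C | x.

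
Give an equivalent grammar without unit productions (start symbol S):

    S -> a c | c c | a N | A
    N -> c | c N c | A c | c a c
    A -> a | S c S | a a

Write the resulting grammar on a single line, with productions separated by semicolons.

S -> a c | c c | a N | a | S c S | a a; N -> c | c N c | A c | c a c; A -> a | S c S | a a

Unit pairs: S ⇒* {A}.
For every A with A ⇒* B via unit rules, add B's non-unit alternatives to A; then delete every rule of the form X → Y.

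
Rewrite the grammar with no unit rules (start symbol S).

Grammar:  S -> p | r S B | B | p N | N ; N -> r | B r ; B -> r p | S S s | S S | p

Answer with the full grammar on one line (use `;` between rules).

S -> r p | S S s | S S | p | r S B | p N | r | B r; N -> r | B r; B -> r p | S S s | S S | p

Unit pairs: S ⇒* {B, N}.
For each unit pair (A, B), copy every non-unit production of B to A, then drop all unit productions.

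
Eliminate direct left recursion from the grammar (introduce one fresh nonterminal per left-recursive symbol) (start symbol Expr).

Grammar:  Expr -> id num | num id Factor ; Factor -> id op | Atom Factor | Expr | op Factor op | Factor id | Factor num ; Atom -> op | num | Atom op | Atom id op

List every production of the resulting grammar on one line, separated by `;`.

Expr -> id num | num id Factor; Factor -> id op Factor1 | Atom Factor Factor1 | Expr Factor1 | op Factor op Factor1; Atom -> op Atom1 | num Atom1; Factor1 -> id Factor1 | num Factor1 | ε; Atom1 -> op Atom1 | id op Atom1 | ε

Directly left-recursive nonterminals: Factor, Atom.
For Factor: α = {id, num}, β = {id op, Atom Factor, Expr, op Factor op}. Rewrite as Factor → β Factor1 and Factor1 → α Factor1 | ε.
For Atom: α = {op, id op}, β = {op, num}. Rewrite as Atom → β Atom1 and Atom1 → α Atom1 | ε.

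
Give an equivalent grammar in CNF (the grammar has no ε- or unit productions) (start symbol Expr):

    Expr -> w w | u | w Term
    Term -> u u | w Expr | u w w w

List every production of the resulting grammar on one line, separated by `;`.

Introduce a nonterminal for each terminal appearing in a rule of length ≥ 2: X1 → w, X2 → u.
Binarize each right-hand side of length ≥ 3 by chaining fresh nonterminals (Y1, Y2, …): affected rules were Term → X2 X1 X1 X1.

Expr -> X1 X1 | u | X1 Term; Term -> X2 X2 | X1 Expr | X2 Y1; X1 -> w; X2 -> u; Y1 -> X1 Y2; Y2 -> X1 X1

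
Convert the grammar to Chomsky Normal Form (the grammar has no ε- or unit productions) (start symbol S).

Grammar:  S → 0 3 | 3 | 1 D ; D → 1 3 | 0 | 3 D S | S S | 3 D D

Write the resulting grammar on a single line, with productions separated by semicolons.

S → X1 X2 | 3 | X3 D; D → X3 X2 | 0 | X2 Y1 | S S | X2 Y2; X1 → 0; X2 → 3; X3 → 1; Y1 → D S; Y2 → D D

Introduce a nonterminal for each terminal appearing in a rule of length ≥ 2: X1 → 0, X2 → 3, X3 → 1.
Binarize each right-hand side of length ≥ 3 by chaining fresh nonterminals (Y1, Y2, …): affected rules were D → X2 D S; D → X2 D D.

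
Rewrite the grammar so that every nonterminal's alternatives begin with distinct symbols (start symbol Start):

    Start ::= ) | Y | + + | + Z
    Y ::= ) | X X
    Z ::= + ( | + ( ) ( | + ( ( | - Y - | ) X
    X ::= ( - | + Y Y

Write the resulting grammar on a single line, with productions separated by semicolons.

Start has alternatives sharing prefix '+': factor to Start → + Start1 with Start1 → + | Z.
Z has alternatives sharing prefix '+ (': factor to Z → + ( Z1 with Z1 → ε | ) ( | (.

Start ::= ) | Y | + Start1; Y ::= ) | X X; Z ::= - Y - | ) X | + ( Z1; X ::= ( - | + Y Y; Start1 ::= + | Z; Z1 ::= ε | ) ( | (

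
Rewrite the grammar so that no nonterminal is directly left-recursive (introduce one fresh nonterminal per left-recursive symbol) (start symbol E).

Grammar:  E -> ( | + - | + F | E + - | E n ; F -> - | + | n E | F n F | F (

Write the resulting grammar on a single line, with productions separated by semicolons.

E -> ( E' | + - E' | + F E'; F -> - F' | + F' | n E F'; E' -> + - E' | n E' | ε; F' -> n F F' | ( F' | ε

Left recursion appears on E, F.
For E: α = {+ -, n}, β = {(, + -, + F}. Rewrite as E → β E' and E' → α E' | ε.
For F: α = {n F, (}, β = {-, +, n E}. Rewrite as F → β F' and F' → α F' | ε.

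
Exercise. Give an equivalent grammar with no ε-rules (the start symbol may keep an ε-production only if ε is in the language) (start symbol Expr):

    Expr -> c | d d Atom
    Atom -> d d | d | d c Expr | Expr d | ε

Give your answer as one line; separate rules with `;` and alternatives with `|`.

Nullable nonterminals: {Atom}.
ε ∉ L(G), so no ε-production is kept.
For each production, add variants omitting each subset of nullable occurrences: Expr → d d Atom gives d d Atom | d d.

Expr -> c | d d Atom | d d; Atom -> d d | d | d c Expr | Expr d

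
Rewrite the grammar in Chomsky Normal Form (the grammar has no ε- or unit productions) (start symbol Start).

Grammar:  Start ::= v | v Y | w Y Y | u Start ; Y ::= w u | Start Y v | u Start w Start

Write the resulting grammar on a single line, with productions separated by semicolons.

Start ::= v | X1 Y | X2 Y1 | X3 Start; Y ::= X2 X3 | Start Y2 | X3 Y3; X1 ::= v; X2 ::= w; X3 ::= u; Y1 ::= Y Y; Y2 ::= Y X1; Y3 ::= Start Y4; Y4 ::= X2 Start

Introduce a nonterminal for each terminal appearing in a rule of length ≥ 2: X1 → v, X2 → w, X3 → u.
Binarize each right-hand side of length ≥ 3 by chaining fresh nonterminals (Y1, Y2, …): affected rules were Start → X2 Y Y; Y → Start Y X1; Y → X3 Start X2 Start.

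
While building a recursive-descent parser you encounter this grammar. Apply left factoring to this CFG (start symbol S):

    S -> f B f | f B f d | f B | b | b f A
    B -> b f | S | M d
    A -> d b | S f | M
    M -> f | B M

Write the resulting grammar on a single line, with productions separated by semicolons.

S -> f B S' | b S''; B -> b f | S | M d; A -> d b | S f | M; M -> f | B M; S' -> ε | f S'''; S'' -> ε | f A; S''' -> ε | d

S has alternatives sharing prefix 'f B': factor to S → f B S' with S' → f | f d | ε.
S has alternatives sharing prefix 'b': factor to S → b S'' with S'' → ε | f A.
S' has alternatives sharing prefix 'f': factor to S' → f S''' with S''' → ε | d.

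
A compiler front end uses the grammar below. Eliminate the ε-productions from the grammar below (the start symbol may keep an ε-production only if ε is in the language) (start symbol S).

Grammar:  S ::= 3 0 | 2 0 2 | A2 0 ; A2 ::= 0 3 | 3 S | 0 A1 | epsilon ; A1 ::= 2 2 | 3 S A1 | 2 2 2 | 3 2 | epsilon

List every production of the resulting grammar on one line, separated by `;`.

Nullable set = {A1, A2}.
ε ∉ L(G), so no ε-production is kept.
Expand every rule over subsets of its nullable positions: S → A2 0 gives A2 0 | 0. A2 → 0 A1 gives 0 A1 | 0. A1 → 3 S A1 gives 3 S A1 | 3 S.

S ::= 3 0 | 2 0 2 | A2 0 | 0; A2 ::= 0 3 | 3 S | 0 A1 | 0; A1 ::= 2 2 | 3 S A1 | 3 S | 2 2 2 | 3 2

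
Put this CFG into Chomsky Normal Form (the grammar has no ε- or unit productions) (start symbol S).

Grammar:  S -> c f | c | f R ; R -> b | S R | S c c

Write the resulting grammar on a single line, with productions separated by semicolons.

Introduce a nonterminal for each terminal appearing in a rule of length ≥ 2: X1 → c, X2 → f.
Binarize each right-hand side of length ≥ 3 by chaining fresh nonterminals (Y1, Y2, …): affected rules were R → S X1 X1.

S -> X1 X2 | c | X2 R; R -> b | S R | S Y1; X1 -> c; X2 -> f; Y1 -> X1 X1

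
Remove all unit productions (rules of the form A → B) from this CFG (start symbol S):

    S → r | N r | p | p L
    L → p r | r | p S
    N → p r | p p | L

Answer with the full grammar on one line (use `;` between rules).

S → r | N r | p | p L; L → p r | r | p S; N → p r | r | p S | p p

Unit pairs: N ⇒* {L}.
For every A with A ⇒* B via unit rules, add B's non-unit alternatives to A; then delete every rule of the form X → Y.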